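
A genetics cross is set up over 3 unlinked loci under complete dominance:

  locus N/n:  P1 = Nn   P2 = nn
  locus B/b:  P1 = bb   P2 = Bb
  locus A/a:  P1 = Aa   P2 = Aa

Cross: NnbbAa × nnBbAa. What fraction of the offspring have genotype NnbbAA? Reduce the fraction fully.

P(NnbbAA) = 1/16

NnbbAa gametes: NbA×2, Nba×2, nbA×2, nba×2
nnBbAa gametes: nBA×2, nBa×2, nbA×2, nba×2
NnbbAa×nnBbAa grid (8·8=64): NnBbAA=4 NnBbAa=8 NnBbaa=4 NnbbAA=4 NnbbAa=8 Nnbbaa=4 nnBbAA=4 nnBbAa=8 nnBbaa=4 nnbbAA=4 nnbbAa=8 nnbbaa=4
NnbbAA hits 4/64; gcd=4; 4÷4/64÷4 = 1/16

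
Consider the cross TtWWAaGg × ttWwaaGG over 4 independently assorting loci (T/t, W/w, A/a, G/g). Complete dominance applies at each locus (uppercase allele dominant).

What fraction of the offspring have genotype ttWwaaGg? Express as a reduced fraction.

P(ttWwaaGg) = 1/16

TtWWAaGg gametes: TWAG×2, TWAg×2, TWaG×2, TWag×2, tWAG×2, tWAg×2, tWaG×2, tWag×2
ttWwaaGG gametes: tWaG×8, twaG×8
TtWWAaGg×ttWwaaGG grid (16·16=256): TtWWAaGG=16 TtWWAaGg=16 TtWWaaGG=16 TtWWaaGg=16 TtWwAaGG=16 TtWwAaGg=16 TtWwaaGG=16 TtWwaaGg=16 ttWWAaGG=16 ttWWAaGg=16 ttWWaaGG=16 ttWWaaGg=16 ttWwAaGG=16 ttWwAaGg=16 ttWwaaGG=16 ttWwaaGg=16
ttWwaaGg hits 16/256; gcd=16; 16÷16/256÷16 = 1/16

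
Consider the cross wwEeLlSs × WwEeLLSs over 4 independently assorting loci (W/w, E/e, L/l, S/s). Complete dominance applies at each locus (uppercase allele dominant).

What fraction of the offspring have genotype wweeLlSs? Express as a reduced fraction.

wwEeLlSs gametes: wELS×2, wELs×2, wElS×2, wEls×2, weLS×2, weLs×2, welS×2, wels×2
WwEeLLSs gametes: WELS×2, WELs×2, WeLS×2, WeLs×2, wELS×2, wELs×2, weLS×2, weLs×2
wwEeLlSs×WwEeLLSs grid (16·16=256): WwEELLSS=4 WwEELLSs=8 WwEELLss=4 WwEELlSS=4 WwEELlSs=8 WwEELlss=4 WwEeLLSS=8 WwEeLLSs=16 WwEeLLss=8 WwEeLlSS=8 WwEeLlSs=16 WwEeLlss=8 WweeLLSS=4 WweeLLSs=8 WweeLLss=4 WweeLlSS=4 WweeLlSs=8 WweeLlss=4 wwEELLSS=4 wwEELLSs=8 wwEELLss=4 wwEELlSS=4 wwEELlSs=8 wwEELlss=4 wwEeLLSS=8 wwEeLLSs=16 wwEeLLss=8 wwEeLlSS=8 wwEeLlSs=16 wwEeLlss=8 wweeLLSS=4 wweeLLSs=8 wweeLLss=4 wweeLlSS=4 wweeLlSs=8 wweeLlss=4
wweeLlSs hits 8/256; gcd=8; 8÷8/256÷8 = 1/32

P(wweeLlSs) = 1/32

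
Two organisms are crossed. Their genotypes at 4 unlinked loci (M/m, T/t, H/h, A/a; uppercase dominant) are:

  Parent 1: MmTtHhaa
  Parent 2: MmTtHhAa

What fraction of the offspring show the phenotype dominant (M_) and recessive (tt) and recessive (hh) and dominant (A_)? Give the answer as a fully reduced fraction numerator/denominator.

P(M_ tt hh A_) = 3/128

MmTtHhaa gametes: MTHa×2, MTha×2, MtHa×2, Mtha×2, mTHa×2, mTha×2, mtHa×2, mtha×2
MmTtHhAa gametes: MTHA×1, MTHa×1, MThA×1, MTha×1, MtHA×1, MtHa×1, MthA×1, Mtha×1, mTHA×1, mTHa×1, mThA×1, mTha×1, mtHA×1, mtHa×1, mthA×1, mtha×1
MmTtHhaa×MmTtHhAa grid (16·16=256): MMTTHHAa=2 MMTTHHaa=2 MMTTHhAa=4 MMTTHhaa=4 MMTThhAa=2 MMTThhaa=2 MMTtHHAa=4 MMTtHHaa=4 MMTtHhAa=8 MMTtHhaa=8 MMTthhAa=4 MMTthhaa=4 MMttHHAa=2 MMttHHaa=2 MMttHhAa=4 MMttHhaa=4 MMtthhAa=2 MMtthhaa=2 MmTTHHAa=4 MmTTHHaa=4 MmTTHhAa=8 MmTTHhaa=8 MmTThhAa=4 MmTThhaa=4 MmTtHHAa=8 MmTtHHaa=8 MmTtHhAa=16 MmTtHhaa=16 MmTthhAa=8 MmTthhaa=8 MmttHHAa=4 MmttHHaa=4 MmttHhAa=8 MmttHhaa=8 MmtthhAa=4 Mmtthhaa=4 mmTTHHAa=2 mmTTHHaa=2 mmTTHhAa=4 mmTTHhaa=4 mmTThhAa=2 mmTThhaa=2 mmTtHHAa=4 mmTtHHaa=4 mmTtHhAa=8 mmTtHhaa=8 mmTthhAa=4 mmTthhaa=4 mmttHHAa=2 mmttHHaa=2 mmttHhAa=4 mmttHhaa=4 mmtthhAa=2 mmtthhaa=2
M_ tt hh A_ hits 6/256; gcd=2; 6÷2/256÷2 = 3/128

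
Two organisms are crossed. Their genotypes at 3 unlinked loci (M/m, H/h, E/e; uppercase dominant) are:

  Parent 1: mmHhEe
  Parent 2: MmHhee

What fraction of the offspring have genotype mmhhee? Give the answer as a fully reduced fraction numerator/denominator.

P(mmhhee) = 1/16

mmHhEe gametes: mHE×2, mHe×2, mhE×2, mhe×2
MmHhee gametes: MHe×2, Mhe×2, mHe×2, mhe×2
mmHhEe×MmHhee grid (8·8=64): MmHHEe=4 MmHHee=4 MmHhEe=8 MmHhee=8 MmhhEe=4 Mmhhee=4 mmHHEe=4 mmHHee=4 mmHhEe=8 mmHhee=8 mmhhEe=4 mmhhee=4
mmhhee hits 4/64; gcd=4; 4÷4/64÷4 = 1/16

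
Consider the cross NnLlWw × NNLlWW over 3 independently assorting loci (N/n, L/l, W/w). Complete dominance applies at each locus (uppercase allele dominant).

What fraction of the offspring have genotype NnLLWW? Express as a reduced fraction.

NnLlWw gametes: NLW×1, NLw×1, NlW×1, Nlw×1, nLW×1, nLw×1, nlW×1, nlw×1
NNLlWW gametes: NLW×4, NlW×4
NnLlWw×NNLlWW grid (8·8=64): NNLLWW=4 NNLLWw=4 NNLlWW=8 NNLlWw=8 NNllWW=4 NNllWw=4 NnLLWW=4 NnLLWw=4 NnLlWW=8 NnLlWw=8 NnllWW=4 NnllWw=4
NnLLWW hits 4/64; gcd=4; 4÷4/64÷4 = 1/16

P(NnLLWW) = 1/16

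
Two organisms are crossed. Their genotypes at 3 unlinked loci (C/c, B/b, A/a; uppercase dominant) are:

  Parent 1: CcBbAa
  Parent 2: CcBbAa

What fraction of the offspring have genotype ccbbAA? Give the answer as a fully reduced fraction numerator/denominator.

CcBbAa gametes: CBA×1, CBa×1, CbA×1, Cba×1, cBA×1, cBa×1, cbA×1, cba×1
CcBbAa gametes: CBA×1, CBa×1, CbA×1, Cba×1, cBA×1, cBa×1, cbA×1, cba×1
CcBbAa×CcBbAa grid (8·8=64): CCBBAA=1 CCBBAa=2 CCBBaa=1 CCBbAA=2 CCBbAa=4 CCBbaa=2 CCbbAA=1 CCbbAa=2 CCbbaa=1 CcBBAA=2 CcBBAa=4 CcBBaa=2 CcBbAA=4 CcBbAa=8 CcBbaa=4 CcbbAA=2 CcbbAa=4 Ccbbaa=2 ccBBAA=1 ccBBAa=2 ccBBaa=1 ccBbAA=2 ccBbAa=4 ccBbaa=2 ccbbAA=1 ccbbAa=2 ccbbaa=1
ccbbAA hits 1/64; gcd=1; 1÷1/64÷1 = 1/64

P(ccbbAA) = 1/64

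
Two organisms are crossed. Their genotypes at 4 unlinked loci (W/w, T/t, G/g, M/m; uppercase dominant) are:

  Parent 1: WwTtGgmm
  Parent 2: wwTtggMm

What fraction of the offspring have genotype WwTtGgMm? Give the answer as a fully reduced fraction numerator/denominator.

WwTtGgmm gametes: WTGm×2, WTgm×2, WtGm×2, Wtgm×2, wTGm×2, wTgm×2, wtGm×2, wtgm×2
wwTtggMm gametes: wTgM×4, wTgm×4, wtgM×4, wtgm×4
WwTtGgmm×wwTtggMm grid (16·16=256): WwTTGgMm=8 WwTTGgmm=8 WwTTggMm=8 WwTTggmm=8 WwTtGgMm=16 WwTtGgmm=16 WwTtggMm=16 WwTtggmm=16 WwttGgMm=8 WwttGgmm=8 WwttggMm=8 Wwttggmm=8 wwTTGgMm=8 wwTTGgmm=8 wwTTggMm=8 wwTTggmm=8 wwTtGgMm=16 wwTtGgmm=16 wwTtggMm=16 wwTtggmm=16 wwttGgMm=8 wwttGgmm=8 wwttggMm=8 wwttggmm=8
WwTtGgMm hits 16/256; gcd=16; 16÷16/256÷16 = 1/16

P(WwTtGgMm) = 1/16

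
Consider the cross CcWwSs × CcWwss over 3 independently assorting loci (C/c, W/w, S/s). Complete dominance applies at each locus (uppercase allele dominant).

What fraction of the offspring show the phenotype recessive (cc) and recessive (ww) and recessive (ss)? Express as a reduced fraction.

CcWwSs gametes: CWS×1, CWs×1, CwS×1, Cws×1, cWS×1, cWs×1, cwS×1, cws×1
CcWwss gametes: CWs×2, Cws×2, cWs×2, cws×2
CcWwSs×CcWwss grid (8·8=64): CCWWSs=2 CCWWss=2 CCWwSs=4 CCWwss=4 CCwwSs=2 CCwwss=2 CcWWSs=4 CcWWss=4 CcWwSs=8 CcWwss=8 CcwwSs=4 Ccwwss=4 ccWWSs=2 ccWWss=2 ccWwSs=4 ccWwss=4 ccwwSs=2 ccwwss=2
cc ww ss hits 2/64; gcd=2; 2÷2/64÷2 = 1/32

P(cc ww ss) = 1/32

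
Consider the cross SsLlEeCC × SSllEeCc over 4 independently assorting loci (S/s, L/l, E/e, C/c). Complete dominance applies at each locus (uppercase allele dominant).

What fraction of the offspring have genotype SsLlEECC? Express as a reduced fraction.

P(SsLlEECC) = 1/32

SsLlEeCC gametes: SLEC×2, SLeC×2, SlEC×2, SleC×2, sLEC×2, sLeC×2, slEC×2, sleC×2
SSllEeCc gametes: SlEC×4, SlEc×4, SleC×4, Slec×4
SsLlEeCC×SSllEeCc grid (16·16=256): SSLlEECC=8 SSLlEECc=8 SSLlEeCC=16 SSLlEeCc=16 SSLleeCC=8 SSLleeCc=8 SSllEECC=8 SSllEECc=8 SSllEeCC=16 SSllEeCc=16 SSlleeCC=8 SSlleeCc=8 SsLlEECC=8 SsLlEECc=8 SsLlEeCC=16 SsLlEeCc=16 SsLleeCC=8 SsLleeCc=8 SsllEECC=8 SsllEECc=8 SsllEeCC=16 SsllEeCc=16 SslleeCC=8 SslleeCc=8
SsLlEECC hits 8/256; gcd=8; 8÷8/256÷8 = 1/32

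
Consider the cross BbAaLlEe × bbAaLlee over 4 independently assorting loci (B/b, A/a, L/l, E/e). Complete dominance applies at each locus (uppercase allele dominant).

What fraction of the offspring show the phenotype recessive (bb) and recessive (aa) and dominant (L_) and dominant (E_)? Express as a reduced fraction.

BbAaLlEe gametes: BALE×1, BALe×1, BAlE×1, BAle×1, BaLE×1, BaLe×1, BalE×1, Bale×1, bALE×1, bALe×1, bAlE×1, bAle×1, baLE×1, baLe×1, balE×1, bale×1
bbAaLlee gametes: bALe×4, bAle×4, baLe×4, bale×4
BbAaLlEe×bbAaLlee grid (16·16=256): BbAALLEe=4 BbAALLee=4 BbAALlEe=8 BbAALlee=8 BbAAllEe=4 BbAAllee=4 BbAaLLEe=8 BbAaLLee=8 BbAaLlEe=16 BbAaLlee=16 BbAallEe=8 BbAallee=8 BbaaLLEe=4 BbaaLLee=4 BbaaLlEe=8 BbaaLlee=8 BbaallEe=4 Bbaallee=4 bbAALLEe=4 bbAALLee=4 bbAALlEe=8 bbAALlee=8 bbAAllEe=4 bbAAllee=4 bbAaLLEe=8 bbAaLLee=8 bbAaLlEe=16 bbAaLlee=16 bbAallEe=8 bbAallee=8 bbaaLLEe=4 bbaaLLee=4 bbaaLlEe=8 bbaaLlee=8 bbaallEe=4 bbaallee=4
bb aa L_ E_ hits 12/256; gcd=4; 12÷4/256÷4 = 3/64

P(bb aa L_ E_) = 3/64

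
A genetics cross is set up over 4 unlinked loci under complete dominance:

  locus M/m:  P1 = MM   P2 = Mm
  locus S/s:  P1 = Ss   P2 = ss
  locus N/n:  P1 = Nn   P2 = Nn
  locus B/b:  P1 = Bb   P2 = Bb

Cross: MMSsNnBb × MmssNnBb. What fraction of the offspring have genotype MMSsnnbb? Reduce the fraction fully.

P(MMSsnnbb) = 1/64

MMSsNnBb gametes: MSNB×2, MSNb×2, MSnB×2, MSnb×2, MsNB×2, MsNb×2, MsnB×2, Msnb×2
MmssNnBb gametes: MsNB×2, MsNb×2, MsnB×2, Msnb×2, msNB×2, msNb×2, msnB×2, msnb×2
MMSsNnBb×MmssNnBb grid (16·16=256): MMSsNNBB=4 MMSsNNBb=8 MMSsNNbb=4 MMSsNnBB=8 MMSsNnBb=16 MMSsNnbb=8 MMSsnnBB=4 MMSsnnBb=8 MMSsnnbb=4 MMssNNBB=4 MMssNNBb=8 MMssNNbb=4 MMssNnBB=8 MMssNnBb=16 MMssNnbb=8 MMssnnBB=4 MMssnnBb=8 MMssnnbb=4 MmSsNNBB=4 MmSsNNBb=8 MmSsNNbb=4 MmSsNnBB=8 MmSsNnBb=16 MmSsNnbb=8 MmSsnnBB=4 MmSsnnBb=8 MmSsnnbb=4 MmssNNBB=4 MmssNNBb=8 MmssNNbb=4 MmssNnBB=8 MmssNnBb=16 MmssNnbb=8 MmssnnBB=4 MmssnnBb=8 Mmssnnbb=4
MMSsnnbb hits 4/256; gcd=4; 4÷4/256÷4 = 1/64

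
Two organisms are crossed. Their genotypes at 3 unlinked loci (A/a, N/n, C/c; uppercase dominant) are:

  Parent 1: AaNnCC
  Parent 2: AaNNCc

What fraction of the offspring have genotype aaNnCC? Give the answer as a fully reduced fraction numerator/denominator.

P(aaNnCC) = 1/16

AaNnCC gametes: ANC×2, AnC×2, aNC×2, anC×2
AaNNCc gametes: ANC×2, ANc×2, aNC×2, aNc×2
AaNnCC×AaNNCc grid (8·8=64): AANNCC=4 AANNCc=4 AANnCC=4 AANnCc=4 AaNNCC=8 AaNNCc=8 AaNnCC=8 AaNnCc=8 aaNNCC=4 aaNNCc=4 aaNnCC=4 aaNnCc=4
aaNnCC hits 4/64; gcd=4; 4÷4/64÷4 = 1/16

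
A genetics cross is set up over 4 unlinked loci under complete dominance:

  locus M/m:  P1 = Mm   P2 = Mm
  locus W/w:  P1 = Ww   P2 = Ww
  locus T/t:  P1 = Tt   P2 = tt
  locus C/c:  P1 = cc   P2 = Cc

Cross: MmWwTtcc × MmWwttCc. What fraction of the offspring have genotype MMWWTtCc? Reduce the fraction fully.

P(MMWWTtCc) = 1/64

MmWwTtcc gametes: MWTc×2, MWtc×2, MwTc×2, Mwtc×2, mWTc×2, mWtc×2, mwTc×2, mwtc×2
MmWwttCc gametes: MWtC×2, MWtc×2, MwtC×2, Mwtc×2, mWtC×2, mWtc×2, mwtC×2, mwtc×2
MmWwTtcc×MmWwttCc grid (16·16=256): MMWWTtCc=4 MMWWTtcc=4 MMWWttCc=4 MMWWttcc=4 MMWwTtCc=8 MMWwTtcc=8 MMWwttCc=8 MMWwttcc=8 MMwwTtCc=4 MMwwTtcc=4 MMwwttCc=4 MMwwttcc=4 MmWWTtCc=8 MmWWTtcc=8 MmWWttCc=8 MmWWttcc=8 MmWwTtCc=16 MmWwTtcc=16 MmWwttCc=16 MmWwttcc=16 MmwwTtCc=8 MmwwTtcc=8 MmwwttCc=8 Mmwwttcc=8 mmWWTtCc=4 mmWWTtcc=4 mmWWttCc=4 mmWWttcc=4 mmWwTtCc=8 mmWwTtcc=8 mmWwttCc=8 mmWwttcc=8 mmwwTtCc=4 mmwwTtcc=4 mmwwttCc=4 mmwwttcc=4
MMWWTtCc hits 4/256; gcd=4; 4÷4/256÷4 = 1/64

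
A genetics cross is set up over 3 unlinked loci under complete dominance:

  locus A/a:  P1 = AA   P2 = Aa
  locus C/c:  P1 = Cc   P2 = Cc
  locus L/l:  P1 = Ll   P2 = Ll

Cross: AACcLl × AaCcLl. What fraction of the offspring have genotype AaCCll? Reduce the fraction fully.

P(AaCCll) = 1/32

AACcLl gametes: ACL×2, ACl×2, AcL×2, Acl×2
AaCcLl gametes: ACL×1, ACl×1, AcL×1, Acl×1, aCL×1, aCl×1, acL×1, acl×1
AACcLl×AaCcLl grid (8·8=64): AACCLL=2 AACCLl=4 AACCll=2 AACcLL=4 AACcLl=8 AACcll=4 AAccLL=2 AAccLl=4 AAccll=2 AaCCLL=2 AaCCLl=4 AaCCll=2 AaCcLL=4 AaCcLl=8 AaCcll=4 AaccLL=2 AaccLl=4 Aaccll=2
AaCCll hits 2/64; gcd=2; 2÷2/64÷2 = 1/32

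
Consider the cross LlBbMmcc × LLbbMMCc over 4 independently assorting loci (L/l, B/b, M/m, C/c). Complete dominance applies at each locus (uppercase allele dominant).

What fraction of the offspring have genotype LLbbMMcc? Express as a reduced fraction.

LlBbMmcc gametes: LBMc×2, LBmc×2, LbMc×2, Lbmc×2, lBMc×2, lBmc×2, lbMc×2, lbmc×2
LLbbMMCc gametes: LbMC×8, LbMc×8
LlBbMmcc×LLbbMMCc grid (16·16=256): LLBbMMCc=16 LLBbMMcc=16 LLBbMmCc=16 LLBbMmcc=16 LLbbMMCc=16 LLbbMMcc=16 LLbbMmCc=16 LLbbMmcc=16 LlBbMMCc=16 LlBbMMcc=16 LlBbMmCc=16 LlBbMmcc=16 LlbbMMCc=16 LlbbMMcc=16 LlbbMmCc=16 LlbbMmcc=16
LLbbMMcc hits 16/256; gcd=16; 16÷16/256÷16 = 1/16

P(LLbbMMcc) = 1/16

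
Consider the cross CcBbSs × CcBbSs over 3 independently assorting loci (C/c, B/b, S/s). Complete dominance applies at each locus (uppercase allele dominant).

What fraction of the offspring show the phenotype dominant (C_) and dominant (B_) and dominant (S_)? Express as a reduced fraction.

CcBbSs gametes: CBS×1, CBs×1, CbS×1, Cbs×1, cBS×1, cBs×1, cbS×1, cbs×1
CcBbSs gametes: CBS×1, CBs×1, CbS×1, Cbs×1, cBS×1, cBs×1, cbS×1, cbs×1
CcBbSs×CcBbSs grid (8·8=64): CCBBSS=1 CCBBSs=2 CCBBss=1 CCBbSS=2 CCBbSs=4 CCBbss=2 CCbbSS=1 CCbbSs=2 CCbbss=1 CcBBSS=2 CcBBSs=4 CcBBss=2 CcBbSS=4 CcBbSs=8 CcBbss=4 CcbbSS=2 CcbbSs=4 Ccbbss=2 ccBBSS=1 ccBBSs=2 ccBBss=1 ccBbSS=2 ccBbSs=4 ccBbss=2 ccbbSS=1 ccbbSs=2 ccbbss=1
C_ B_ S_ hits 27/64; gcd=1; 27÷1/64÷1 = 27/64

P(C_ B_ S_) = 27/64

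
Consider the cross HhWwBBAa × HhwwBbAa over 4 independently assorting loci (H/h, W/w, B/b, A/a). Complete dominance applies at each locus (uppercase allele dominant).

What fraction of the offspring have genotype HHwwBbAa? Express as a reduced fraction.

P(HHwwBbAa) = 1/32

HhWwBBAa gametes: HWBA×2, HWBa×2, HwBA×2, HwBa×2, hWBA×2, hWBa×2, hwBA×2, hwBa×2
HhwwBbAa gametes: HwBA×2, HwBa×2, HwbA×2, Hwba×2, hwBA×2, hwBa×2, hwbA×2, hwba×2
HhWwBBAa×HhwwBbAa grid (16·16=256): HHWwBBAA=4 HHWwBBAa=8 HHWwBBaa=4 HHWwBbAA=4 HHWwBbAa=8 HHWwBbaa=4 HHwwBBAA=4 HHwwBBAa=8 HHwwBBaa=4 HHwwBbAA=4 HHwwBbAa=8 HHwwBbaa=4 HhWwBBAA=8 HhWwBBAa=16 HhWwBBaa=8 HhWwBbAA=8 HhWwBbAa=16 HhWwBbaa=8 HhwwBBAA=8 HhwwBBAa=16 HhwwBBaa=8 HhwwBbAA=8 HhwwBbAa=16 HhwwBbaa=8 hhWwBBAA=4 hhWwBBAa=8 hhWwBBaa=4 hhWwBbAA=4 hhWwBbAa=8 hhWwBbaa=4 hhwwBBAA=4 hhwwBBAa=8 hhwwBBaa=4 hhwwBbAA=4 hhwwBbAa=8 hhwwBbaa=4
HHwwBbAa hits 8/256; gcd=8; 8÷8/256÷8 = 1/32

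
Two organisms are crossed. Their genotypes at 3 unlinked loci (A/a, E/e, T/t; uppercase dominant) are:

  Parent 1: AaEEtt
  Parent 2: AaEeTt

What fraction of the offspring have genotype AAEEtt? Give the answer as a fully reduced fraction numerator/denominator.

AaEEtt gametes: AEt×4, aEt×4
AaEeTt gametes: AET×1, AEt×1, AeT×1, Aet×1, aET×1, aEt×1, aeT×1, aet×1
AaEEtt×AaEeTt grid (8·8=64): AAEETt=4 AAEEtt=4 AAEeTt=4 AAEett=4 AaEETt=8 AaEEtt=8 AaEeTt=8 AaEett=8 aaEETt=4 aaEEtt=4 aaEeTt=4 aaEett=4
AAEEtt hits 4/64; gcd=4; 4÷4/64÷4 = 1/16

P(AAEEtt) = 1/16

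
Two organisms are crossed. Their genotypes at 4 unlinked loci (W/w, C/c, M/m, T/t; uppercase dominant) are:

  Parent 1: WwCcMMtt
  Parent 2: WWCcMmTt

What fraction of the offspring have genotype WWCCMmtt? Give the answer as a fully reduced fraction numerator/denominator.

WwCcMMtt gametes: WCMt×4, WcMt×4, wCMt×4, wcMt×4
WWCcMmTt gametes: WCMT×2, WCMt×2, WCmT×2, WCmt×2, WcMT×2, WcMt×2, WcmT×2, Wcmt×2
WwCcMMtt×WWCcMmTt grid (16·16=256): WWCCMMTt=8 WWCCMMtt=8 WWCCMmTt=8 WWCCMmtt=8 WWCcMMTt=16 WWCcMMtt=16 WWCcMmTt=16 WWCcMmtt=16 WWccMMTt=8 WWccMMtt=8 WWccMmTt=8 WWccMmtt=8 WwCCMMTt=8 WwCCMMtt=8 WwCCMmTt=8 WwCCMmtt=8 WwCcMMTt=16 WwCcMMtt=16 WwCcMmTt=16 WwCcMmtt=16 WwccMMTt=8 WwccMMtt=8 WwccMmTt=8 WwccMmtt=8
WWCCMmtt hits 8/256; gcd=8; 8÷8/256÷8 = 1/32

P(WWCCMmtt) = 1/32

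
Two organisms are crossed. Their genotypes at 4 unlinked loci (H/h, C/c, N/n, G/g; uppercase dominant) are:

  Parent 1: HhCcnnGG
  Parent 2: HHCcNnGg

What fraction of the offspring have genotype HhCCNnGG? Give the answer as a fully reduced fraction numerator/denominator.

HhCcnnGG gametes: HCnG×4, HcnG×4, hCnG×4, hcnG×4
HHCcNnGg gametes: HCNG×2, HCNg×2, HCnG×2, HCng×2, HcNG×2, HcNg×2, HcnG×2, Hcng×2
HhCcnnGG×HHCcNnGg grid (16·16=256): HHCCNnGG=8 HHCCNnGg=8 HHCCnnGG=8 HHCCnnGg=8 HHCcNnGG=16 HHCcNnGg=16 HHCcnnGG=16 HHCcnnGg=16 HHccNnGG=8 HHccNnGg=8 HHccnnGG=8 HHccnnGg=8 HhCCNnGG=8 HhCCNnGg=8 HhCCnnGG=8 HhCCnnGg=8 HhCcNnGG=16 HhCcNnGg=16 HhCcnnGG=16 HhCcnnGg=16 HhccNnGG=8 HhccNnGg=8 HhccnnGG=8 HhccnnGg=8
HhCCNnGG hits 8/256; gcd=8; 8÷8/256÷8 = 1/32

P(HhCCNnGG) = 1/32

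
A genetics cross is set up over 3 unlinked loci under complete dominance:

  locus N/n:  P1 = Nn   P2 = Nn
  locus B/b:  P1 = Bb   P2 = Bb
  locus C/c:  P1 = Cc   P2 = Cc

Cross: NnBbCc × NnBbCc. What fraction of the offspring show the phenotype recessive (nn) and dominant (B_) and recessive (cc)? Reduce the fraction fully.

NnBbCc gametes: NBC×1, NBc×1, NbC×1, Nbc×1, nBC×1, nBc×1, nbC×1, nbc×1
NnBbCc gametes: NBC×1, NBc×1, NbC×1, Nbc×1, nBC×1, nBc×1, nbC×1, nbc×1
NnBbCc×NnBbCc grid (8·8=64): NNBBCC=1 NNBBCc=2 NNBBcc=1 NNBbCC=2 NNBbCc=4 NNBbcc=2 NNbbCC=1 NNbbCc=2 NNbbcc=1 NnBBCC=2 NnBBCc=4 NnBBcc=2 NnBbCC=4 NnBbCc=8 NnBbcc=4 NnbbCC=2 NnbbCc=4 Nnbbcc=2 nnBBCC=1 nnBBCc=2 nnBBcc=1 nnBbCC=2 nnBbCc=4 nnBbcc=2 nnbbCC=1 nnbbCc=2 nnbbcc=1
nn B_ cc hits 3/64; gcd=1; 3÷1/64÷1 = 3/64

P(nn B_ cc) = 3/64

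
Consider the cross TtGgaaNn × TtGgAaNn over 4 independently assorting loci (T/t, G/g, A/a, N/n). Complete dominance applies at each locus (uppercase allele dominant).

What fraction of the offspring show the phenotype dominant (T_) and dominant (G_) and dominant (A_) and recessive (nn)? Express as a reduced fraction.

TtGgaaNn gametes: TGaN×2, TGan×2, TgaN×2, Tgan×2, tGaN×2, tGan×2, tgaN×2, tgan×2
TtGgAaNn gametes: TGAN×1, TGAn×1, TGaN×1, TGan×1, TgAN×1, TgAn×1, TgaN×1, Tgan×1, tGAN×1, tGAn×1, tGaN×1, tGan×1, tgAN×1, tgAn×1, tgaN×1, tgan×1
TtGgaaNn×TtGgAaNn grid (16·16=256): TTGGAaNN=2 TTGGAaNn=4 TTGGAann=2 TTGGaaNN=2 TTGGaaNn=4 TTGGaann=2 TTGgAaNN=4 TTGgAaNn=8 TTGgAann=4 TTGgaaNN=4 TTGgaaNn=8 TTGgaann=4 TTggAaNN=2 TTggAaNn=4 TTggAann=2 TTggaaNN=2 TTggaaNn=4 TTggaann=2 TtGGAaNN=4 TtGGAaNn=8 TtGGAann=4 TtGGaaNN=4 TtGGaaNn=8 TtGGaann=4 TtGgAaNN=8 TtGgAaNn=16 TtGgAann=8 TtGgaaNN=8 TtGgaaNn=16 TtGgaann=8 TtggAaNN=4 TtggAaNn=8 TtggAann=4 TtggaaNN=4 TtggaaNn=8 Ttggaann=4 ttGGAaNN=2 ttGGAaNn=4 ttGGAann=2 ttGGaaNN=2 ttGGaaNn=4 ttGGaann=2 ttGgAaNN=4 ttGgAaNn=8 ttGgAann=4 ttGgaaNN=4 ttGgaaNn=8 ttGgaann=4 ttggAaNN=2 ttggAaNn=4 ttggAann=2 ttggaaNN=2 ttggaaNn=4 ttggaann=2
T_ G_ A_ nn hits 18/256; gcd=2; 18÷2/256÷2 = 9/128

P(T_ G_ A_ nn) = 9/128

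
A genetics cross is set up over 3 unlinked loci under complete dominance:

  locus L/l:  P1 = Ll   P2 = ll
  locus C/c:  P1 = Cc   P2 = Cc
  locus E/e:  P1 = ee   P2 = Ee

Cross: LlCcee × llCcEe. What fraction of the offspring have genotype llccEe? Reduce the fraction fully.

LlCcee gametes: LCe×2, Lce×2, lCe×2, lce×2
llCcEe gametes: lCE×2, lCe×2, lcE×2, lce×2
LlCcee×llCcEe grid (8·8=64): LlCCEe=4 LlCCee=4 LlCcEe=8 LlCcee=8 LlccEe=4 Llccee=4 llCCEe=4 llCCee=4 llCcEe=8 llCcee=8 llccEe=4 llccee=4
llccEe hits 4/64; gcd=4; 4÷4/64÷4 = 1/16

P(llccEe) = 1/16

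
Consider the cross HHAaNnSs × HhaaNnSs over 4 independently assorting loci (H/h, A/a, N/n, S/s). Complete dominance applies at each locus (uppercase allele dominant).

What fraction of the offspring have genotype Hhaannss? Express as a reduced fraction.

HHAaNnSs gametes: HANS×2, HANs×2, HAnS×2, HAns×2, HaNS×2, HaNs×2, HanS×2, Hans×2
HhaaNnSs gametes: HaNS×2, HaNs×2, HanS×2, Hans×2, haNS×2, haNs×2, hanS×2, hans×2
HHAaNnSs×HhaaNnSs grid (16·16=256): HHAaNNSS=4 HHAaNNSs=8 HHAaNNss=4 HHAaNnSS=8 HHAaNnSs=16 HHAaNnss=8 HHAannSS=4 HHAannSs=8 HHAannss=4 HHaaNNSS=4 HHaaNNSs=8 HHaaNNss=4 HHaaNnSS=8 HHaaNnSs=16 HHaaNnss=8 HHaannSS=4 HHaannSs=8 HHaannss=4 HhAaNNSS=4 HhAaNNSs=8 HhAaNNss=4 HhAaNnSS=8 HhAaNnSs=16 HhAaNnss=8 HhAannSS=4 HhAannSs=8 HhAannss=4 HhaaNNSS=4 HhaaNNSs=8 HhaaNNss=4 HhaaNnSS=8 HhaaNnSs=16 HhaaNnss=8 HhaannSS=4 HhaannSs=8 Hhaannss=4
Hhaannss hits 4/256; gcd=4; 4÷4/256÷4 = 1/64

P(Hhaannss) = 1/64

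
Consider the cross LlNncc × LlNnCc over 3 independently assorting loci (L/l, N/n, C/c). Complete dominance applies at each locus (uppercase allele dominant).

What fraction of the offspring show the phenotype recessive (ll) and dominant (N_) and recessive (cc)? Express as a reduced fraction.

LlNncc gametes: LNc×2, Lnc×2, lNc×2, lnc×2
LlNnCc gametes: LNC×1, LNc×1, LnC×1, Lnc×1, lNC×1, lNc×1, lnC×1, lnc×1
LlNncc×LlNnCc grid (8·8=64): LLNNCc=2 LLNNcc=2 LLNnCc=4 LLNncc=4 LLnnCc=2 LLnncc=2 LlNNCc=4 LlNNcc=4 LlNnCc=8 LlNncc=8 LlnnCc=4 Llnncc=4 llNNCc=2 llNNcc=2 llNnCc=4 llNncc=4 llnnCc=2 llnncc=2
ll N_ cc hits 6/64; gcd=2; 6÷2/64÷2 = 3/32

P(ll N_ cc) = 3/32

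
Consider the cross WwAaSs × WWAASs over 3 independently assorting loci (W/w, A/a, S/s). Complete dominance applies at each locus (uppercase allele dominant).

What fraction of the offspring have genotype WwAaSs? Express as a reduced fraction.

P(WwAaSs) = 1/8

WwAaSs gametes: WAS×1, WAs×1, WaS×1, Was×1, wAS×1, wAs×1, waS×1, was×1
WWAASs gametes: WAS×4, WAs×4
WwAaSs×WWAASs grid (8·8=64): WWAASS=4 WWAASs=8 WWAAss=4 WWAaSS=4 WWAaSs=8 WWAass=4 WwAASS=4 WwAASs=8 WwAAss=4 WwAaSS=4 WwAaSs=8 WwAass=4
WwAaSs hits 8/64; gcd=8; 8÷8/64÷8 = 1/8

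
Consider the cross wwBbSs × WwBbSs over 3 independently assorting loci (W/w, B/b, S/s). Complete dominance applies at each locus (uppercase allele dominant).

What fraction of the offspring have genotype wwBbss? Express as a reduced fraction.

P(wwBbss) = 1/16

wwBbSs gametes: wBS×2, wBs×2, wbS×2, wbs×2
WwBbSs gametes: WBS×1, WBs×1, WbS×1, Wbs×1, wBS×1, wBs×1, wbS×1, wbs×1
wwBbSs×WwBbSs grid (8·8=64): WwBBSS=2 WwBBSs=4 WwBBss=2 WwBbSS=4 WwBbSs=8 WwBbss=4 WwbbSS=2 WwbbSs=4 Wwbbss=2 wwBBSS=2 wwBBSs=4 wwBBss=2 wwBbSS=4 wwBbSs=8 wwBbss=4 wwbbSS=2 wwbbSs=4 wwbbss=2
wwBbss hits 4/64; gcd=4; 4÷4/64÷4 = 1/16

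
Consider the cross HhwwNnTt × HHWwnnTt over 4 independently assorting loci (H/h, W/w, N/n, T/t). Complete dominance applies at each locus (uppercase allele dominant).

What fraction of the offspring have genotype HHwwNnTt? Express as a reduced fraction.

P(HHwwNnTt) = 1/16

HhwwNnTt gametes: HwNT×2, HwNt×2, HwnT×2, Hwnt×2, hwNT×2, hwNt×2, hwnT×2, hwnt×2
HHWwnnTt gametes: HWnT×4, HWnt×4, HwnT×4, Hwnt×4
HhwwNnTt×HHWwnnTt grid (16·16=256): HHWwNnTT=8 HHWwNnTt=16 HHWwNntt=8 HHWwnnTT=8 HHWwnnTt=16 HHWwnntt=8 HHwwNnTT=8 HHwwNnTt=16 HHwwNntt=8 HHwwnnTT=8 HHwwnnTt=16 HHwwnntt=8 HhWwNnTT=8 HhWwNnTt=16 HhWwNntt=8 HhWwnnTT=8 HhWwnnTt=16 HhWwnntt=8 HhwwNnTT=8 HhwwNnTt=16 HhwwNntt=8 HhwwnnTT=8 HhwwnnTt=16 Hhwwnntt=8
HHwwNnTt hits 16/256; gcd=16; 16÷16/256÷16 = 1/16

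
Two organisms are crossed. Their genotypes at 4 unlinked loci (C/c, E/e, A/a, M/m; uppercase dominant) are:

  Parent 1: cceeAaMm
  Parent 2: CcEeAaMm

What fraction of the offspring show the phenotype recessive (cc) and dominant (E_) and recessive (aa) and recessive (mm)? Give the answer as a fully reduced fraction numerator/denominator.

cceeAaMm gametes: ceAM×4, ceAm×4, ceaM×4, ceam×4
CcEeAaMm gametes: CEAM×1, CEAm×1, CEaM×1, CEam×1, CeAM×1, CeAm×1, CeaM×1, Ceam×1, cEAM×1, cEAm×1, cEaM×1, cEam×1, ceAM×1, ceAm×1, ceaM×1, ceam×1
cceeAaMm×CcEeAaMm grid (16·16=256): CcEeAAMM=4 CcEeAAMm=8 CcEeAAmm=4 CcEeAaMM=8 CcEeAaMm=16 CcEeAamm=8 CcEeaaMM=4 CcEeaaMm=8 CcEeaamm=4 CceeAAMM=4 CceeAAMm=8 CceeAAmm=4 CceeAaMM=8 CceeAaMm=16 CceeAamm=8 CceeaaMM=4 CceeaaMm=8 Cceeaamm=4 ccEeAAMM=4 ccEeAAMm=8 ccEeAAmm=4 ccEeAaMM=8 ccEeAaMm=16 ccEeAamm=8 ccEeaaMM=4 ccEeaaMm=8 ccEeaamm=4 cceeAAMM=4 cceeAAMm=8 cceeAAmm=4 cceeAaMM=8 cceeAaMm=16 cceeAamm=8 cceeaaMM=4 cceeaaMm=8 cceeaamm=4
cc E_ aa mm hits 4/256; gcd=4; 4÷4/256÷4 = 1/64

P(cc E_ aa mm) = 1/64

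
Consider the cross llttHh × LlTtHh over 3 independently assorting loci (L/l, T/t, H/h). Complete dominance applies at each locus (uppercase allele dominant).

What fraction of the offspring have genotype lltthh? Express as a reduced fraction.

P(lltthh) = 1/16

llttHh gametes: ltH×4, lth×4
LlTtHh gametes: LTH×1, LTh×1, LtH×1, Lth×1, lTH×1, lTh×1, ltH×1, lth×1
llttHh×LlTtHh grid (8·8=64): LlTtHH=4 LlTtHh=8 LlTthh=4 LlttHH=4 LlttHh=8 Lltthh=4 llTtHH=4 llTtHh=8 llTthh=4 llttHH=4 llttHh=8 lltthh=4
lltthh hits 4/64; gcd=4; 4÷4/64÷4 = 1/16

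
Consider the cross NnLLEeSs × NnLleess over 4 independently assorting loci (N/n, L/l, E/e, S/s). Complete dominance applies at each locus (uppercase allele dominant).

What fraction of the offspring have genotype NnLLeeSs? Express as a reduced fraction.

NnLLEeSs gametes: NLES×2, NLEs×2, NLeS×2, NLes×2, nLES×2, nLEs×2, nLeS×2, nLes×2
NnLleess gametes: NLes×4, Nles×4, nLes×4, nles×4
NnLLEeSs×NnLleess grid (16·16=256): NNLLEeSs=8 NNLLEess=8 NNLLeeSs=8 NNLLeess=8 NNLlEeSs=8 NNLlEess=8 NNLleeSs=8 NNLleess=8 NnLLEeSs=16 NnLLEess=16 NnLLeeSs=16 NnLLeess=16 NnLlEeSs=16 NnLlEess=16 NnLleeSs=16 NnLleess=16 nnLLEeSs=8 nnLLEess=8 nnLLeeSs=8 nnLLeess=8 nnLlEeSs=8 nnLlEess=8 nnLleeSs=8 nnLleess=8
NnLLeeSs hits 16/256; gcd=16; 16÷16/256÷16 = 1/16

P(NnLLeeSs) = 1/16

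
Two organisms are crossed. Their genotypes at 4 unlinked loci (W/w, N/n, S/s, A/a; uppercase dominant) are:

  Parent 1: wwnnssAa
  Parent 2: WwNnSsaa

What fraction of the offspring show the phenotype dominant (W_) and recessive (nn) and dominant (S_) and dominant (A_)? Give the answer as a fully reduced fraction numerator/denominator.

wwnnssAa gametes: wnsA×8, wnsa×8
WwNnSsaa gametes: WNSa×2, WNsa×2, WnSa×2, Wnsa×2, wNSa×2, wNsa×2, wnSa×2, wnsa×2
wwnnssAa×WwNnSsaa grid (16·16=256): WwNnSsAa=16 WwNnSsaa=16 WwNnssAa=16 WwNnssaa=16 WwnnSsAa=16 WwnnSsaa=16 WwnnssAa=16 Wwnnssaa=16 wwNnSsAa=16 wwNnSsaa=16 wwNnssAa=16 wwNnssaa=16 wwnnSsAa=16 wwnnSsaa=16 wwnnssAa=16 wwnnssaa=16
W_ nn S_ A_ hits 16/256; gcd=16; 16÷16/256÷16 = 1/16

P(W_ nn S_ A_) = 1/16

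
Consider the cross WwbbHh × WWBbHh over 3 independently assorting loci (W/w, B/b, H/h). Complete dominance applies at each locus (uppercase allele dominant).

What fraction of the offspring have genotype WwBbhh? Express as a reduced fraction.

P(WwBbhh) = 1/16

WwbbHh gametes: WbH×2, Wbh×2, wbH×2, wbh×2
WWBbHh gametes: WBH×2, WBh×2, WbH×2, Wbh×2
WwbbHh×WWBbHh grid (8·8=64): WWBbHH=4 WWBbHh=8 WWBbhh=4 WWbbHH=4 WWbbHh=8 WWbbhh=4 WwBbHH=4 WwBbHh=8 WwBbhh=4 WwbbHH=4 WwbbHh=8 Wwbbhh=4
WwBbhh hits 4/64; gcd=4; 4÷4/64÷4 = 1/16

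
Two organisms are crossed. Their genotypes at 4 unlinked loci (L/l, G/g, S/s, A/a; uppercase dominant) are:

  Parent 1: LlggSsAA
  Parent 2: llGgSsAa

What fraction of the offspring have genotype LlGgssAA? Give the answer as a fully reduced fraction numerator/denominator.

P(LlGgssAA) = 1/32

LlggSsAA gametes: LgSA×4, LgsA×4, lgSA×4, lgsA×4
llGgSsAa gametes: lGSA×2, lGSa×2, lGsA×2, lGsa×2, lgSA×2, lgSa×2, lgsA×2, lgsa×2
LlggSsAA×llGgSsAa grid (16·16=256): LlGgSSAA=8 LlGgSSAa=8 LlGgSsAA=16 LlGgSsAa=16 LlGgssAA=8 LlGgssAa=8 LlggSSAA=8 LlggSSAa=8 LlggSsAA=16 LlggSsAa=16 LlggssAA=8 LlggssAa=8 llGgSSAA=8 llGgSSAa=8 llGgSsAA=16 llGgSsAa=16 llGgssAA=8 llGgssAa=8 llggSSAA=8 llggSSAa=8 llggSsAA=16 llggSsAa=16 llggssAA=8 llggssAa=8
LlGgssAA hits 8/256; gcd=8; 8÷8/256÷8 = 1/32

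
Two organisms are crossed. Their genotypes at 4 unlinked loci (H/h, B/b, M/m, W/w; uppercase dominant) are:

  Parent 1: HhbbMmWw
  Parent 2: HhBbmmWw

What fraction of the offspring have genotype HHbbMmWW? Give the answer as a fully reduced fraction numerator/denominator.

HhbbMmWw gametes: HbMW×2, HbMw×2, HbmW×2, Hbmw×2, hbMW×2, hbMw×2, hbmW×2, hbmw×2
HhBbmmWw gametes: HBmW×2, HBmw×2, HbmW×2, Hbmw×2, hBmW×2, hBmw×2, hbmW×2, hbmw×2
HhbbMmWw×HhBbmmWw grid (16·16=256): HHBbMmWW=4 HHBbMmWw=8 HHBbMmww=4 HHBbmmWW=4 HHBbmmWw=8 HHBbmmww=4 HHbbMmWW=4 HHbbMmWw=8 HHbbMmww=4 HHbbmmWW=4 HHbbmmWw=8 HHbbmmww=4 HhBbMmWW=8 HhBbMmWw=16 HhBbMmww=8 HhBbmmWW=8 HhBbmmWw=16 HhBbmmww=8 HhbbMmWW=8 HhbbMmWw=16 HhbbMmww=8 HhbbmmWW=8 HhbbmmWw=16 Hhbbmmww=8 hhBbMmWW=4 hhBbMmWw=8 hhBbMmww=4 hhBbmmWW=4 hhBbmmWw=8 hhBbmmww=4 hhbbMmWW=4 hhbbMmWw=8 hhbbMmww=4 hhbbmmWW=4 hhbbmmWw=8 hhbbmmww=4
HHbbMmWW hits 4/256; gcd=4; 4÷4/256÷4 = 1/64

P(HHbbMmWW) = 1/64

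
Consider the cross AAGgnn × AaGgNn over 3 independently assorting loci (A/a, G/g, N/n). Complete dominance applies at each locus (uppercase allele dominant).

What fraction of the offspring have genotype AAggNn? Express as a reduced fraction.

AAGgnn gametes: AGn×4, Agn×4
AaGgNn gametes: AGN×1, AGn×1, AgN×1, Agn×1, aGN×1, aGn×1, agN×1, agn×1
AAGgnn×AaGgNn grid (8·8=64): AAGGNn=4 AAGGnn=4 AAGgNn=8 AAGgnn=8 AAggNn=4 AAggnn=4 AaGGNn=4 AaGGnn=4 AaGgNn=8 AaGgnn=8 AaggNn=4 Aaggnn=4
AAggNn hits 4/64; gcd=4; 4÷4/64÷4 = 1/16

P(AAggNn) = 1/16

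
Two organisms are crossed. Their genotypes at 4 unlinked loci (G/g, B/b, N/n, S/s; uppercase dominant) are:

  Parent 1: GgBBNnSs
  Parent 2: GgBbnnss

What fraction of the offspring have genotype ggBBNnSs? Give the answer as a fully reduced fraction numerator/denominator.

P(ggBBNnSs) = 1/32

GgBBNnSs gametes: GBNS×2, GBNs×2, GBnS×2, GBns×2, gBNS×2, gBNs×2, gBnS×2, gBns×2
GgBbnnss gametes: GBns×4, Gbns×4, gBns×4, gbns×4
GgBBNnSs×GgBbnnss grid (16·16=256): GGBBNnSs=8 GGBBNnss=8 GGBBnnSs=8 GGBBnnss=8 GGBbNnSs=8 GGBbNnss=8 GGBbnnSs=8 GGBbnnss=8 GgBBNnSs=16 GgBBNnss=16 GgBBnnSs=16 GgBBnnss=16 GgBbNnSs=16 GgBbNnss=16 GgBbnnSs=16 GgBbnnss=16 ggBBNnSs=8 ggBBNnss=8 ggBBnnSs=8 ggBBnnss=8 ggBbNnSs=8 ggBbNnss=8 ggBbnnSs=8 ggBbnnss=8
ggBBNnSs hits 8/256; gcd=8; 8÷8/256÷8 = 1/32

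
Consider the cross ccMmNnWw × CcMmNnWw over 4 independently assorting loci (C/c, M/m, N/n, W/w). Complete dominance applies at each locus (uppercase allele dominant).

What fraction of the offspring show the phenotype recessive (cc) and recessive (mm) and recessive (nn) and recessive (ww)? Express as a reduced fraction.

P(cc mm nn ww) = 1/128

ccMmNnWw gametes: cMNW×2, cMNw×2, cMnW×2, cMnw×2, cmNW×2, cmNw×2, cmnW×2, cmnw×2
CcMmNnWw gametes: CMNW×1, CMNw×1, CMnW×1, CMnw×1, CmNW×1, CmNw×1, CmnW×1, Cmnw×1, cMNW×1, cMNw×1, cMnW×1, cMnw×1, cmNW×1, cmNw×1, cmnW×1, cmnw×1
ccMmNnWw×CcMmNnWw grid (16·16=256): CcMMNNWW=2 CcMMNNWw=4 CcMMNNww=2 CcMMNnWW=4 CcMMNnWw=8 CcMMNnww=4 CcMMnnWW=2 CcMMnnWw=4 CcMMnnww=2 CcMmNNWW=4 CcMmNNWw=8 CcMmNNww=4 CcMmNnWW=8 CcMmNnWw=16 CcMmNnww=8 CcMmnnWW=4 CcMmnnWw=8 CcMmnnww=4 CcmmNNWW=2 CcmmNNWw=4 CcmmNNww=2 CcmmNnWW=4 CcmmNnWw=8 CcmmNnww=4 CcmmnnWW=2 CcmmnnWw=4 Ccmmnnww=2 ccMMNNWW=2 ccMMNNWw=4 ccMMNNww=2 ccMMNnWW=4 ccMMNnWw=8 ccMMNnww=4 ccMMnnWW=2 ccMMnnWw=4 ccMMnnww=2 ccMmNNWW=4 ccMmNNWw=8 ccMmNNww=4 ccMmNnWW=8 ccMmNnWw=16 ccMmNnww=8 ccMmnnWW=4 ccMmnnWw=8 ccMmnnww=4 ccmmNNWW=2 ccmmNNWw=4 ccmmNNww=2 ccmmNnWW=4 ccmmNnWw=8 ccmmNnww=4 ccmmnnWW=2 ccmmnnWw=4 ccmmnnww=2
cc mm nn ww hits 2/256; gcd=2; 2÷2/256÷2 = 1/128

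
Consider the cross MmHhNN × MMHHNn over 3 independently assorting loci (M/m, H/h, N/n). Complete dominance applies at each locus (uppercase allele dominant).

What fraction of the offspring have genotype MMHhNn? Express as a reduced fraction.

P(MMHhNn) = 1/8

MmHhNN gametes: MHN×2, MhN×2, mHN×2, mhN×2
MMHHNn gametes: MHN×4, MHn×4
MmHhNN×MMHHNn grid (8·8=64): MMHHNN=8 MMHHNn=8 MMHhNN=8 MMHhNn=8 MmHHNN=8 MmHHNn=8 MmHhNN=8 MmHhNn=8
MMHhNn hits 8/64; gcd=8; 8÷8/64÷8 = 1/8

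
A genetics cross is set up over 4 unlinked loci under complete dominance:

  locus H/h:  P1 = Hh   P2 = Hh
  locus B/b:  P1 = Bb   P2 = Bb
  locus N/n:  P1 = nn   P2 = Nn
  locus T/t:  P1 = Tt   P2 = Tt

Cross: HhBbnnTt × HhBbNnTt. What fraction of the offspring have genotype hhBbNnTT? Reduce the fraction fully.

P(hhBbNnTT) = 1/64

HhBbnnTt gametes: HBnT×2, HBnt×2, HbnT×2, Hbnt×2, hBnT×2, hBnt×2, hbnT×2, hbnt×2
HhBbNnTt gametes: HBNT×1, HBNt×1, HBnT×1, HBnt×1, HbNT×1, HbNt×1, HbnT×1, Hbnt×1, hBNT×1, hBNt×1, hBnT×1, hBnt×1, hbNT×1, hbNt×1, hbnT×1, hbnt×1
HhBbnnTt×HhBbNnTt grid (16·16=256): HHBBNnTT=2 HHBBNnTt=4 HHBBNntt=2 HHBBnnTT=2 HHBBnnTt=4 HHBBnntt=2 HHBbNnTT=4 HHBbNnTt=8 HHBbNntt=4 HHBbnnTT=4 HHBbnnTt=8 HHBbnntt=4 HHbbNnTT=2 HHbbNnTt=4 HHbbNntt=2 HHbbnnTT=2 HHbbnnTt=4 HHbbnntt=2 HhBBNnTT=4 HhBBNnTt=8 HhBBNntt=4 HhBBnnTT=4 HhBBnnTt=8 HhBBnntt=4 HhBbNnTT=8 HhBbNnTt=16 HhBbNntt=8 HhBbnnTT=8 HhBbnnTt=16 HhBbnntt=8 HhbbNnTT=4 HhbbNnTt=8 HhbbNntt=4 HhbbnnTT=4 HhbbnnTt=8 Hhbbnntt=4 hhBBNnTT=2 hhBBNnTt=4 hhBBNntt=2 hhBBnnTT=2 hhBBnnTt=4 hhBBnntt=2 hhBbNnTT=4 hhBbNnTt=8 hhBbNntt=4 hhBbnnTT=4 hhBbnnTt=8 hhBbnntt=4 hhbbNnTT=2 hhbbNnTt=4 hhbbNntt=2 hhbbnnTT=2 hhbbnnTt=4 hhbbnntt=2
hhBbNnTT hits 4/256; gcd=4; 4÷4/256÷4 = 1/64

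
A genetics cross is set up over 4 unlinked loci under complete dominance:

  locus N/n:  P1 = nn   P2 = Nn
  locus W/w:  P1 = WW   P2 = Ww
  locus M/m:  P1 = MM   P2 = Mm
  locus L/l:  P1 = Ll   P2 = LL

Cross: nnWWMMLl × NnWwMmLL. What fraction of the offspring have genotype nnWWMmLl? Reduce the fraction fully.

P(nnWWMmLl) = 1/16

nnWWMMLl gametes: nWML×8, nWMl×8
NnWwMmLL gametes: NWML×2, NWmL×2, NwML×2, NwmL×2, nWML×2, nWmL×2, nwML×2, nwmL×2
nnWWMMLl×NnWwMmLL grid (16·16=256): NnWWMMLL=16 NnWWMMLl=16 NnWWMmLL=16 NnWWMmLl=16 NnWwMMLL=16 NnWwMMLl=16 NnWwMmLL=16 NnWwMmLl=16 nnWWMMLL=16 nnWWMMLl=16 nnWWMmLL=16 nnWWMmLl=16 nnWwMMLL=16 nnWwMMLl=16 nnWwMmLL=16 nnWwMmLl=16
nnWWMmLl hits 16/256; gcd=16; 16÷16/256÷16 = 1/16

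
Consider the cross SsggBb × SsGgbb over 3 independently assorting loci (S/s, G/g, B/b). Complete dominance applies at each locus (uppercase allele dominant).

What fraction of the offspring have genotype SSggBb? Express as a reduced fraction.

SsggBb gametes: SgB×2, Sgb×2, sgB×2, sgb×2
SsGgbb gametes: SGb×2, Sgb×2, sGb×2, sgb×2
SsggBb×SsGgbb grid (8·8=64): SSGgBb=4 SSGgbb=4 SSggBb=4 SSggbb=4 SsGgBb=8 SsGgbb=8 SsggBb=8 Ssggbb=8 ssGgBb=4 ssGgbb=4 ssggBb=4 ssggbb=4
SSggBb hits 4/64; gcd=4; 4÷4/64÷4 = 1/16

P(SSggBb) = 1/16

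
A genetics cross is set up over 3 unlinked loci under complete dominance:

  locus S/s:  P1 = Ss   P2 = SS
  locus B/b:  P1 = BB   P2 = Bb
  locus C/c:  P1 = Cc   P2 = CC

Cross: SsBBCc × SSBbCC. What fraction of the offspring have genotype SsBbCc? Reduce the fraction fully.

SsBBCc gametes: SBC×2, SBc×2, sBC×2, sBc×2
SSBbCC gametes: SBC×4, SbC×4
SsBBCc×SSBbCC grid (8·8=64): SSBBCC=8 SSBBCc=8 SSBbCC=8 SSBbCc=8 SsBBCC=8 SsBBCc=8 SsBbCC=8 SsBbCc=8
SsBbCc hits 8/64; gcd=8; 8÷8/64÷8 = 1/8

P(SsBbCc) = 1/8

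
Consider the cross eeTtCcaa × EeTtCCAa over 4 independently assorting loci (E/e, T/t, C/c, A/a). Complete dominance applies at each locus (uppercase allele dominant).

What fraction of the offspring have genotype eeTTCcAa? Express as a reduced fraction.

P(eeTTCcAa) = 1/32

eeTtCcaa gametes: eTCa×4, eTca×4, etCa×4, etca×4
EeTtCCAa gametes: ETCA×2, ETCa×2, EtCA×2, EtCa×2, eTCA×2, eTCa×2, etCA×2, etCa×2
eeTtCcaa×EeTtCCAa grid (16·16=256): EeTTCCAa=8 EeTTCCaa=8 EeTTCcAa=8 EeTTCcaa=8 EeTtCCAa=16 EeTtCCaa=16 EeTtCcAa=16 EeTtCcaa=16 EettCCAa=8 EettCCaa=8 EettCcAa=8 EettCcaa=8 eeTTCCAa=8 eeTTCCaa=8 eeTTCcAa=8 eeTTCcaa=8 eeTtCCAa=16 eeTtCCaa=16 eeTtCcAa=16 eeTtCcaa=16 eettCCAa=8 eettCCaa=8 eettCcAa=8 eettCcaa=8
eeTTCcAa hits 8/256; gcd=8; 8÷8/256÷8 = 1/32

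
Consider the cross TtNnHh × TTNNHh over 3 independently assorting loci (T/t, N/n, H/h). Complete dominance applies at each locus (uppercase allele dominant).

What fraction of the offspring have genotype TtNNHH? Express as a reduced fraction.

TtNnHh gametes: TNH×1, TNh×1, TnH×1, Tnh×1, tNH×1, tNh×1, tnH×1, tnh×1
TTNNHh gametes: TNH×4, TNh×4
TtNnHh×TTNNHh grid (8·8=64): TTNNHH=4 TTNNHh=8 TTNNhh=4 TTNnHH=4 TTNnHh=8 TTNnhh=4 TtNNHH=4 TtNNHh=8 TtNNhh=4 TtNnHH=4 TtNnHh=8 TtNnhh=4
TtNNHH hits 4/64; gcd=4; 4÷4/64÷4 = 1/16

P(TtNNHH) = 1/16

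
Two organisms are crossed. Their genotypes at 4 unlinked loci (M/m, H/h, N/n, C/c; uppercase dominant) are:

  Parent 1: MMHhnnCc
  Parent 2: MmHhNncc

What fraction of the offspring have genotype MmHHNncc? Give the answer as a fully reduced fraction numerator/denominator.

MMHhnnCc gametes: MHnC×4, MHnc×4, MhnC×4, Mhnc×4
MmHhNncc gametes: MHNc×2, MHnc×2, MhNc×2, Mhnc×2, mHNc×2, mHnc×2, mhNc×2, mhnc×2
MMHhnnCc×MmHhNncc grid (16·16=256): MMHHNnCc=8 MMHHNncc=8 MMHHnnCc=8 MMHHnncc=8 MMHhNnCc=16 MMHhNncc=16 MMHhnnCc=16 MMHhnncc=16 MMhhNnCc=8 MMhhNncc=8 MMhhnnCc=8 MMhhnncc=8 MmHHNnCc=8 MmHHNncc=8 MmHHnnCc=8 MmHHnncc=8 MmHhNnCc=16 MmHhNncc=16 MmHhnnCc=16 MmHhnncc=16 MmhhNnCc=8 MmhhNncc=8 MmhhnnCc=8 Mmhhnncc=8
MmHHNncc hits 8/256; gcd=8; 8÷8/256÷8 = 1/32

P(MmHHNncc) = 1/32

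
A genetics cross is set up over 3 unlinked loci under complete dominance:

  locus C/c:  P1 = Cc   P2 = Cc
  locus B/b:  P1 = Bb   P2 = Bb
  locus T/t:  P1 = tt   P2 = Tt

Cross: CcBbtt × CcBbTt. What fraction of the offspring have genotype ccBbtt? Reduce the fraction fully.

CcBbtt gametes: CBt×2, Cbt×2, cBt×2, cbt×2
CcBbTt gametes: CBT×1, CBt×1, CbT×1, Cbt×1, cBT×1, cBt×1, cbT×1, cbt×1
CcBbtt×CcBbTt grid (8·8=64): CCBBTt=2 CCBBtt=2 CCBbTt=4 CCBbtt=4 CCbbTt=2 CCbbtt=2 CcBBTt=4 CcBBtt=4 CcBbTt=8 CcBbtt=8 CcbbTt=4 Ccbbtt=4 ccBBTt=2 ccBBtt=2 ccBbTt=4 ccBbtt=4 ccbbTt=2 ccbbtt=2
ccBbtt hits 4/64; gcd=4; 4÷4/64÷4 = 1/16

P(ccBbtt) = 1/16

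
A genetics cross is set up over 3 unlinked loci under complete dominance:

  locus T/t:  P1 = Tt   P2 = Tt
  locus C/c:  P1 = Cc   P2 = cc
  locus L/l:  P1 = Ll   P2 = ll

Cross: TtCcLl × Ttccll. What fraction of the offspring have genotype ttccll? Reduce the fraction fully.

P(ttccll) = 1/16

TtCcLl gametes: TCL×1, TCl×1, TcL×1, Tcl×1, tCL×1, tCl×1, tcL×1, tcl×1
Ttccll gametes: Tcl×4, tcl×4
TtCcLl×Ttccll grid (8·8=64): TTCcLl=4 TTCcll=4 TTccLl=4 TTccll=4 TtCcLl=8 TtCcll=8 TtccLl=8 Ttccll=8 ttCcLl=4 ttCcll=4 ttccLl=4 ttccll=4
ttccll hits 4/64; gcd=4; 4÷4/64÷4 = 1/16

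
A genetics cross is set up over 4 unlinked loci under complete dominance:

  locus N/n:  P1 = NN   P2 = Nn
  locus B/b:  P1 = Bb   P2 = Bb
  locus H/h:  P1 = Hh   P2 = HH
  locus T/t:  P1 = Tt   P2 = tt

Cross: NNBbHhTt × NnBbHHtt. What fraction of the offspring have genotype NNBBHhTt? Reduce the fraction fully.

P(NNBBHhTt) = 1/32

NNBbHhTt gametes: NBHT×2, NBHt×2, NBhT×2, NBht×2, NbHT×2, NbHt×2, NbhT×2, Nbht×2
NnBbHHtt gametes: NBHt×4, NbHt×4, nBHt×4, nbHt×4
NNBbHhTt×NnBbHHtt grid (16·16=256): NNBBHHTt=8 NNBBHHtt=8 NNBBHhTt=8 NNBBHhtt=8 NNBbHHTt=16 NNBbHHtt=16 NNBbHhTt=16 NNBbHhtt=16 NNbbHHTt=8 NNbbHHtt=8 NNbbHhTt=8 NNbbHhtt=8 NnBBHHTt=8 NnBBHHtt=8 NnBBHhTt=8 NnBBHhtt=8 NnBbHHTt=16 NnBbHHtt=16 NnBbHhTt=16 NnBbHhtt=16 NnbbHHTt=8 NnbbHHtt=8 NnbbHhTt=8 NnbbHhtt=8
NNBBHhTt hits 8/256; gcd=8; 8÷8/256÷8 = 1/32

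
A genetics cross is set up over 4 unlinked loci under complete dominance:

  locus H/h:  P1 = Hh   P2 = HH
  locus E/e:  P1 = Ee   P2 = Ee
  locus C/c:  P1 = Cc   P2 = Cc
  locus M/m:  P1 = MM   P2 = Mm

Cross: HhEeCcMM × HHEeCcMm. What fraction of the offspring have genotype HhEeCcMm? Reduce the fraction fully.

P(HhEeCcMm) = 1/16

HhEeCcMM gametes: HECM×2, HEcM×2, HeCM×2, HecM×2, hECM×2, hEcM×2, heCM×2, hecM×2
HHEeCcMm gametes: HECM×2, HECm×2, HEcM×2, HEcm×2, HeCM×2, HeCm×2, HecM×2, Hecm×2
HhEeCcMM×HHEeCcMm grid (16·16=256): HHEECCMM=4 HHEECCMm=4 HHEECcMM=8 HHEECcMm=8 HHEEccMM=4 HHEEccMm=4 HHEeCCMM=8 HHEeCCMm=8 HHEeCcMM=16 HHEeCcMm=16 HHEeccMM=8 HHEeccMm=8 HHeeCCMM=4 HHeeCCMm=4 HHeeCcMM=8 HHeeCcMm=8 HHeeccMM=4 HHeeccMm=4 HhEECCMM=4 HhEECCMm=4 HhEECcMM=8 HhEECcMm=8 HhEEccMM=4 HhEEccMm=4 HhEeCCMM=8 HhEeCCMm=8 HhEeCcMM=16 HhEeCcMm=16 HhEeccMM=8 HhEeccMm=8 HheeCCMM=4 HheeCCMm=4 HheeCcMM=8 HheeCcMm=8 HheeccMM=4 HheeccMm=4
HhEeCcMm hits 16/256; gcd=16; 16÷16/256÷16 = 1/16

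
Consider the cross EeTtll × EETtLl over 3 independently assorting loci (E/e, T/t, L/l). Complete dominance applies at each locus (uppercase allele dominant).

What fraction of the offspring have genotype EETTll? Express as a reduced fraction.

P(EETTll) = 1/16

EeTtll gametes: ETl×2, Etl×2, eTl×2, etl×2
EETtLl gametes: ETL×2, ETl×2, EtL×2, Etl×2
EeTtll×EETtLl grid (8·8=64): EETTLl=4 EETTll=4 EETtLl=8 EETtll=8 EEttLl=4 EEttll=4 EeTTLl=4 EeTTll=4 EeTtLl=8 EeTtll=8 EettLl=4 Eettll=4
EETTll hits 4/64; gcd=4; 4÷4/64÷4 = 1/16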